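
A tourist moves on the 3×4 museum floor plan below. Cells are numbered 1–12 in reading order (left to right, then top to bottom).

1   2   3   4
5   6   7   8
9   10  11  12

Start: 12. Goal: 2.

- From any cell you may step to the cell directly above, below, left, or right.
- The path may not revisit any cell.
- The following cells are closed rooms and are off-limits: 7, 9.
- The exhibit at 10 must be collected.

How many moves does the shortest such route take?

4

Any route passes through 10 somewhere between 12 and 2. Summing Manhattan distances along the two legs (12 → 10 → 2) gives a lower bound of 2 + 2 = 4 moves.
A route of 4 moves achieves this: 12 → 11 → 10 → 6 → 2.
Since 4 matches the lower bound, it is optimal.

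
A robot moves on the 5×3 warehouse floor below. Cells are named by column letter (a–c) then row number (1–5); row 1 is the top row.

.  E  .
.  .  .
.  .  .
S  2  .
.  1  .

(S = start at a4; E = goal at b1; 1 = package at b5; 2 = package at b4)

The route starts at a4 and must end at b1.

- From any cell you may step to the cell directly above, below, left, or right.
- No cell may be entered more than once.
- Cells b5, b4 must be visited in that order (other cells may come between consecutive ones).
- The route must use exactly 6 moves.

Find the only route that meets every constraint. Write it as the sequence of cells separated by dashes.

a4 - a5 - b5 - b4 - b3 - b2 - b1

The waypoints must appear in the order b5, b4, with no cell reused.
Route from a4: down 1 to a5, right 1 to b5, up 4 to b1 — 6 moves in all.
Check: order respected (1 at step 2, 2 at step 3); 6 moves as required.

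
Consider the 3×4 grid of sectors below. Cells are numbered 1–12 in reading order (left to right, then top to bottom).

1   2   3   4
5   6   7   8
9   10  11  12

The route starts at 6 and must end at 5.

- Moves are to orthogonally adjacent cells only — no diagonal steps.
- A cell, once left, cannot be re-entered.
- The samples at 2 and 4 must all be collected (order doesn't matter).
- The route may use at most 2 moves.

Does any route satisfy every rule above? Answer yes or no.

no

Even ignoring the no-revisit rule, getting from 6 to 5, taking the cheapest ordering 6 → 4 → 2 → 5 needs at least 3 + 2 + 2 = 7 moves (Manhattan distance per leg), which exceeds the 2-move limit.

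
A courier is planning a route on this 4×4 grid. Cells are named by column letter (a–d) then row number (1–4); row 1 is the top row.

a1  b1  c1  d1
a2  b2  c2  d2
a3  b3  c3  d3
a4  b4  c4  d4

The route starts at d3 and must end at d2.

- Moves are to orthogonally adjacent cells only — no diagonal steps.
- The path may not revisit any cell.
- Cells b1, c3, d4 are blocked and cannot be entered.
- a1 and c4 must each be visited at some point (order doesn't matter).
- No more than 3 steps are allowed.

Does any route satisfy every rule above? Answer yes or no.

c4 must be visited but has only one open neighbour (b4), and it is neither the start nor the goal — the route would have to enter and leave through b4, re-entering it.

no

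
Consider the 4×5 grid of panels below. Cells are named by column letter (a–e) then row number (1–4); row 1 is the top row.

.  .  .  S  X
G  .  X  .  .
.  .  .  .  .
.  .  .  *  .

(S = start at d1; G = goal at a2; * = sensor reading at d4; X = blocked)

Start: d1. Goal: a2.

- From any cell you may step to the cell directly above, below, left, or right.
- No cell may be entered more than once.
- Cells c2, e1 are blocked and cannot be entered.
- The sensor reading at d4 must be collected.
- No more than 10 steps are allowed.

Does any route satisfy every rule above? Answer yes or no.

One route that works: d1 → d2 → d3 → d4 → c4 → c3 → b3 → b2 → a2.

yes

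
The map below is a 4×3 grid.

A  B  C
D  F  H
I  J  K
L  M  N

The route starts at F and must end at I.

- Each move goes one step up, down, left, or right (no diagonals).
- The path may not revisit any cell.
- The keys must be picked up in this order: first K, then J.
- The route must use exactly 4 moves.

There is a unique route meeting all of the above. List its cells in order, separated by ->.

F -> H -> K -> J -> I

The waypoints must appear in the order K, J, with no cell reused.
Route from F: right 1 to H, down 1 to K, left 2 to I — 4 moves in all.
Check: order respected (K at step 2, J at step 3); 4 moves as required.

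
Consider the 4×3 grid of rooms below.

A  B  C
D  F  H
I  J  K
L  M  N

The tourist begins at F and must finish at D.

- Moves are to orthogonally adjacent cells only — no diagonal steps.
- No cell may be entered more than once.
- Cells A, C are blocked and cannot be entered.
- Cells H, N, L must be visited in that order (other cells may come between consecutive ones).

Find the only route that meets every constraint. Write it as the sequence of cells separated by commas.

The waypoints must appear in the order H, N, L, with no cell reused.
Route from F: right 1 to H, down 2 to N, left 2 to L, up 2 to D — 7 moves in all.
Check: order respected (H at step 1, N at step 3, L at step 5).

F, H, K, N, M, L, I, D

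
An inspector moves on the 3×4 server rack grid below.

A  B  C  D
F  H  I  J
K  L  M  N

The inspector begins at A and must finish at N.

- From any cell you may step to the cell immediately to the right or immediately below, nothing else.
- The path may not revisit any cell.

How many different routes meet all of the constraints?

10

A right/down-only route from A to N makes exactly 2 down-moves and 3 right-moves in some order.
With no other constraints that would be C(5,2) = 10 routes.
That gives 10 routes.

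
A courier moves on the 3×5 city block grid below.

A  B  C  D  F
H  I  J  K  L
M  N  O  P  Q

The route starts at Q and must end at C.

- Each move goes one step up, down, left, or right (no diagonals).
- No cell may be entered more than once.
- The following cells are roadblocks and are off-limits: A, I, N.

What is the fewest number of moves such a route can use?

4

The Manhattan distance from Q to C is |3−1| + |5−3| = 4, so at least 4 moves are needed.
A route of 4 moves achieves this: Q → L → F → D → C.
Since 4 matches the lower bound, it is optimal.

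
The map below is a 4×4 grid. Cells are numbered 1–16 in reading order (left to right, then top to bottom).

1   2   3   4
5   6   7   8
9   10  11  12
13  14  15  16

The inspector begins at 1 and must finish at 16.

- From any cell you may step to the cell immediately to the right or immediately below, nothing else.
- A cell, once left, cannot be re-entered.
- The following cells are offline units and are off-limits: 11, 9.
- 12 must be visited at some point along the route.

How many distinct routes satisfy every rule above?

4

A right/down-only route from 1 to 16 makes exactly 3 down-moves and 3 right-moves in some order.
With no other constraints that would be C(6,3) = 20 routes.
Split at 12 and multiply the segment counts (each segment already excludes blocked cells): 1→12: 4; 12→16: 1; product = 4.
That gives 4 routes.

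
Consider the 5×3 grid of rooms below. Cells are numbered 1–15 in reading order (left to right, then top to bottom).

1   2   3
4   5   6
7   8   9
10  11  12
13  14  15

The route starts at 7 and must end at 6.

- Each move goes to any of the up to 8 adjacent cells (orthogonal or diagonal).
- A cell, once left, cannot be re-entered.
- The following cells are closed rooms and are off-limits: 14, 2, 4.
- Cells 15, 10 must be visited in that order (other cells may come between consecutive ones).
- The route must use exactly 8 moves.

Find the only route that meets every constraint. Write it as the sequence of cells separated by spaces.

7 5 9 12 15 11 10 8 6

The waypoints must appear in the order 15, 10, with no cell reused.
Route from 7: up-right to 5, down-right to 9, 2× down (reaching 15), up-left to 11, left to 10, 2× up-right (reaching 6) — 8 moves in all.
Check: order respected (15 at step 4, 10 at step 6); 8 moves as required.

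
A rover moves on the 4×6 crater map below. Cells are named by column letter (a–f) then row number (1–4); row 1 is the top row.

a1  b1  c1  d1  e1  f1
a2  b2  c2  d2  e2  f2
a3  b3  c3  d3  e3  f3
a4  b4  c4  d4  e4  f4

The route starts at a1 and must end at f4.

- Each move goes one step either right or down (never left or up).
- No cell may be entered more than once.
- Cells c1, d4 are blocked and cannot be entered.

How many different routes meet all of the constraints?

A right/down-only route from a1 to f4 makes exactly 3 down-moves and 5 right-moves in some order.
With no other constraints that would be C(8,3) = 56 routes.
Subtract routes through each blocked cell (inclusion–exclusion for overlaps): − through c1: 20 − through d4: 20 + through c1&d4: 4 → 20.
That gives 20 routes.

20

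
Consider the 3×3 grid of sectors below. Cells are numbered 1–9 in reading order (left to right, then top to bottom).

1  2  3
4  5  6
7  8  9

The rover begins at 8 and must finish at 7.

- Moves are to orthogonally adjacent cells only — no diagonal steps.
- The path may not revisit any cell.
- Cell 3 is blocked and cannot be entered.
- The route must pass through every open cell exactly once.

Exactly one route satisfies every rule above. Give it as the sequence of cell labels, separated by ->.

8 -> 9 -> 6 -> 5 -> 2 -> 1 -> 4 -> 7

Need to visit all 8 open cells exactly once, starting at 8 and ending at 7.
Cell 1 has only two open neighbours (4 and 2), so the path must pass straight through it: one of those is the cell it's entered from and the other is where it exits.
Route from 8: right 1 to 9, up 1 to 6, left 1 to 5, up 1 to 2, left 1 to 1, down 2 to 7 — 7 moves in all.
Check: all 8 open cells covered.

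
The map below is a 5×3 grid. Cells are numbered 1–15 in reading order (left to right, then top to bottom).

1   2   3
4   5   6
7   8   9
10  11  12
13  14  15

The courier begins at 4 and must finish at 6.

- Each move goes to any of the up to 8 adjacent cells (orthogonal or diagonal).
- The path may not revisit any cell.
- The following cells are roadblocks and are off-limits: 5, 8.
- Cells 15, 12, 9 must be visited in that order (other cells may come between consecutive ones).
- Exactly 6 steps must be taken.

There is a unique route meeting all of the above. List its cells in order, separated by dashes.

4 - 7 - 11 - 15 - 12 - 9 - 6

The waypoints must appear in the order 15, 12, 9, with no cell reused.
Route from 4: down to 7, 2× down-right (reaching 15), 3× up (reaching 6) — 6 moves in all.
Check: order respected (15 at step 3, 12 at step 4, 9 at step 5); 6 moves as required.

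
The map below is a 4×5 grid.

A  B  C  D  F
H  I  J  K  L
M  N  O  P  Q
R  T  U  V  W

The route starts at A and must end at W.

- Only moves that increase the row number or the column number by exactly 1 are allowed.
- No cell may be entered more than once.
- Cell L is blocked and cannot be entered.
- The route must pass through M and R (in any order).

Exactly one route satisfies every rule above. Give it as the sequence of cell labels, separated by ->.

A -> H -> M -> R -> T -> U -> V -> W

Moves only go right or down, so the column and row indices never decrease.
Route from A: down 3 to R, right 4 to W — 7 moves in all.
Check: all required cells visited.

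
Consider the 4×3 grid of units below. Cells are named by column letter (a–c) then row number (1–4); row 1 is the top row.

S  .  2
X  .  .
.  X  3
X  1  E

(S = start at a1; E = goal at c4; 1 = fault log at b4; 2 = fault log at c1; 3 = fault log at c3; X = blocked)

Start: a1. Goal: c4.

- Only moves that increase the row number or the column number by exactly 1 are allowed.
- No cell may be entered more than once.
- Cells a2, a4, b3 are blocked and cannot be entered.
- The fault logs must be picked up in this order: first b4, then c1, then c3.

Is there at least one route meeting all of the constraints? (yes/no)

c1 lies above b4, so going from b4 to c1 would need an upward move — but moves only go right/down, so b4 cannot be visited before c1.

no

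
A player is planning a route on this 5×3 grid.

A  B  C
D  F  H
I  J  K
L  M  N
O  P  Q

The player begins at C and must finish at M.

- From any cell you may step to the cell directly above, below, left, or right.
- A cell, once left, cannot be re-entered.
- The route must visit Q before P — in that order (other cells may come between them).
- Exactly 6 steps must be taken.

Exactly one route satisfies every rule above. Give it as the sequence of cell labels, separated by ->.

C -> H -> K -> N -> Q -> P -> M

The waypoints must appear in the order Q, P, with no cell reused.
Route from C: 4× down (reaching Q), left to P, up to M — 6 moves in all.
Check: order respected (Q at step 4, P at step 5); 6 moves as required.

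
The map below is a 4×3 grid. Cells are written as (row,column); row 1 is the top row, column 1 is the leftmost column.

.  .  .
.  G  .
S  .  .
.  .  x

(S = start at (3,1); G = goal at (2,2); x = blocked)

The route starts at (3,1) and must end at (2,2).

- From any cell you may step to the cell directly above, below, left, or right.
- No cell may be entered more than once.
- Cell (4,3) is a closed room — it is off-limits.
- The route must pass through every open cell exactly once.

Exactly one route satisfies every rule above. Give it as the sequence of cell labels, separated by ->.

(3,1) -> (4,1) -> (4,2) -> (3,2) -> (3,3) -> (2,3) -> (1,3) -> (1,2) -> (1,1) -> (2,1) -> (2,2)

Need to visit all 11 open cells exactly once, starting at (3,1) and ending at (2,2).
Cell (4,1) has only two open neighbours ((3,1) and (4,2)), so the path must pass straight through it: one of those is the cell it's entered from and the other is where it exits.
Route from (3,1): down to (4,1), right to (4,2), up to (3,2), right to (3,3), 2× up (reaching (1,3)), 2× left (reaching (1,1)), down to (2,1), right to (2,2) — 10 moves in all.
Check: all 11 open cells covered.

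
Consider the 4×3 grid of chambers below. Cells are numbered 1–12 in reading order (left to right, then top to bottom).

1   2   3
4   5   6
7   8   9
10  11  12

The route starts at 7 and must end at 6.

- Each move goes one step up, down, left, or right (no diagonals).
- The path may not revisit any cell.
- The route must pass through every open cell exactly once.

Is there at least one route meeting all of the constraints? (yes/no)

One route that works: 7 → 10 → 11 → 12 → 9 → 8 → 5 → 4 → 1 → 2 → 3 → 6.

yes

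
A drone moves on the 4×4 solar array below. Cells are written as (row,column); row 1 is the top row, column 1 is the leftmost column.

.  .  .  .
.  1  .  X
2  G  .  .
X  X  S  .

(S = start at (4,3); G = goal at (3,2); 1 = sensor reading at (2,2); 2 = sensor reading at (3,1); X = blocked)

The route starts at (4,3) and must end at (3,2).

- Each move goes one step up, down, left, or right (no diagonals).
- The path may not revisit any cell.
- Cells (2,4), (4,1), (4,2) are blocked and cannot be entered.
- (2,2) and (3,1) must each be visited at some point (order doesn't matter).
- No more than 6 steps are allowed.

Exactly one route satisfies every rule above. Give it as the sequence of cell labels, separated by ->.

(4,3) -> (3,3) -> (2,3) -> (2,2) -> (2,1) -> (3,1) -> (3,2)

The budget equals the shortest possible length, so every move has to be on a shortest route through the required cells.
Route from (4,3): up 2 to (2,3), left 2 to (2,1), down 1 to (3,1), right 1 to (3,2) — 6 moves in all.
Check: all required cells visited; 6 ≤ 6 moves.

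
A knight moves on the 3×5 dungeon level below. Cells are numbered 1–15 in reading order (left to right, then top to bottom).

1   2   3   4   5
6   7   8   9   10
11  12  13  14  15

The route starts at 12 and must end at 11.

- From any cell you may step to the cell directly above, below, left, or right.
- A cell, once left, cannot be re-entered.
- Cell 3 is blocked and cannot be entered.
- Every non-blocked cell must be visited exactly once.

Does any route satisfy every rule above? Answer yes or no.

One route that works: 12 → 13 → 14 → 15 → 10 → 5 → 4 → 9 → 8 → 7 → 2 → 1 → 6 → 11.

yes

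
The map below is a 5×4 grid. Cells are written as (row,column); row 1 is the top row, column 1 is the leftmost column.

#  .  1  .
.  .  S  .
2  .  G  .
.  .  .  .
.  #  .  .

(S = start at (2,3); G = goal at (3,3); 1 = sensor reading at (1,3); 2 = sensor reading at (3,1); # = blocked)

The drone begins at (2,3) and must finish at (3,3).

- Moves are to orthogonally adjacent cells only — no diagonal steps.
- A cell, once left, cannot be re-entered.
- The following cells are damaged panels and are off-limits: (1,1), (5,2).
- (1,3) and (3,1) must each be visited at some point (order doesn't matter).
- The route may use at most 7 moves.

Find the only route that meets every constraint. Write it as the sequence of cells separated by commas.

The budget equals the shortest possible length, so every move has to be on a shortest route through the required cells.
Route from (2,3): up 1 to (1,3), left 1 to (1,2), down 1 to (2,2), left 1 to (2,1), down 1 to (3,1), right 2 to (3,3) — 7 moves in all.
Check: all required cells visited; 7 ≤ 7 moves.

(2,3), (1,3), (1,2), (2,2), (2,1), (3,1), (3,2), (3,3)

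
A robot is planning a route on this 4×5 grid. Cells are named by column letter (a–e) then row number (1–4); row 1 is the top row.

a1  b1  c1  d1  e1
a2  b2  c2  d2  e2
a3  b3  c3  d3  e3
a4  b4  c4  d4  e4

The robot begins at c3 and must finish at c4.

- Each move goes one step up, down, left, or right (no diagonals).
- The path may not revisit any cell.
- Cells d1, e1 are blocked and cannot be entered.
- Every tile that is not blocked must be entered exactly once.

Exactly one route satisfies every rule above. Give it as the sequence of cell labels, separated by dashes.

c3 - d3 - d4 - e4 - e3 - e2 - d2 - c2 - c1 - b1 - a1 - a2 - b2 - b3 - a3 - a4 - b4 - c4

Need to visit all 18 open cells exactly once, starting at c3 and ending at c4.
Cell e4 has only two open neighbours (e3 and d4), so the path must pass straight through it: one of those is the cell it's entered from and the other is where it exits.
Route from c3: right to d3, down to d4, right to e4, 2× up (reaching e2), 2× left (reaching c2), up to c1, 2× left (reaching a1), down to a2, right to b2, down to b3, left to a3, down to a4, 2× right (reaching c4) — 17 moves in all.
Check: all 18 open cells covered.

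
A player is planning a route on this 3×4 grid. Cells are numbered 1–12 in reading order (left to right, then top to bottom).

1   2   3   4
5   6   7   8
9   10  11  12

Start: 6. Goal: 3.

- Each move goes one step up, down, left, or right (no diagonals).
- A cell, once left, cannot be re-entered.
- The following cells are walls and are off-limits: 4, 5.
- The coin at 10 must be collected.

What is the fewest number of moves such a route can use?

4

Any route passes through 10 somewhere between 6 and 3. Summing Manhattan distances along the two legs (6 → 10 → 3) gives a lower bound of 1 + 3 = 4 moves.
A route of 4 moves achieves this: 6 → 10 → 11 → 7 → 3.
Since 4 matches the lower bound, it is optimal.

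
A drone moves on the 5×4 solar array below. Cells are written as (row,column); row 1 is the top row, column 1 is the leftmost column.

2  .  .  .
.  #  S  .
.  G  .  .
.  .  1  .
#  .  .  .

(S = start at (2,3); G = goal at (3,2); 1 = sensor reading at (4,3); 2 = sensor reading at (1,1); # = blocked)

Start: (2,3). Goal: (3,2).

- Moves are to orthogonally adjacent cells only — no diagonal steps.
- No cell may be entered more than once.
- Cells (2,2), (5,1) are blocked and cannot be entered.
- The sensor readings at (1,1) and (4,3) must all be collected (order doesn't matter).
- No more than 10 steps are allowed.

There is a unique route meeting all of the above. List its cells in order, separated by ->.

(2,3) -> (1,3) -> (1,2) -> (1,1) -> (2,1) -> (3,1) -> (4,1) -> (4,2) -> (4,3) -> (3,3) -> (3,2)

The budget equals the shortest possible length, so every move has to be on a shortest route through the required cells.
Route from (2,3): up to (1,3), 2× left (reaching (1,1)), 3× down (reaching (4,1)), 2× right (reaching (4,3)), up to (3,3), left to (3,2) — 10 moves in all.
Check: all required cells visited; 10 ≤ 10 moves.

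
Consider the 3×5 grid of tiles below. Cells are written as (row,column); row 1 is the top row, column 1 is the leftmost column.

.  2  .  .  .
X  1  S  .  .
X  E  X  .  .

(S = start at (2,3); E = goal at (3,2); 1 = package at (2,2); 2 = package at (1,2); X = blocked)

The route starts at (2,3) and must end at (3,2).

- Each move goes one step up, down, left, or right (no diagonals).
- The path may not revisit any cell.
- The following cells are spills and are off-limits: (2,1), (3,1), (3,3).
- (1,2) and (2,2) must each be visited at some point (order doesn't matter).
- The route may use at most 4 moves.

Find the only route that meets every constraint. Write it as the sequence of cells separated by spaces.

(2,3) (1,3) (1,2) (2,2) (3,2)

The 4-move cap with required stops at (1,2), (2,2) leaves no slack for detours.
Route from (2,3): up 1 to (1,3), left 1 to (1,2), down 2 to (3,2) — 4 moves in all.
Check: all required cells visited; 4 ≤ 4 moves.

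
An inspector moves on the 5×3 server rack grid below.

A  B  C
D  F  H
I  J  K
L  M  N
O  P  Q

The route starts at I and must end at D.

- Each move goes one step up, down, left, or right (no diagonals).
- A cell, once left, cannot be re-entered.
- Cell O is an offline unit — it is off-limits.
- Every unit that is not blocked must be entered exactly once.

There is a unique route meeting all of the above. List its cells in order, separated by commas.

Need to visit all 14 open cells exactly once, starting at I and ending at D.
Route from I: down to L, right to M, down to P, right to Q, 2× up (reaching K), left to J, up to F, right to H, up to C, 2× left (reaching A), down to D — 13 moves in all.
Check: all 14 open cells covered.

I, L, M, P, Q, N, K, J, F, H, C, B, A, D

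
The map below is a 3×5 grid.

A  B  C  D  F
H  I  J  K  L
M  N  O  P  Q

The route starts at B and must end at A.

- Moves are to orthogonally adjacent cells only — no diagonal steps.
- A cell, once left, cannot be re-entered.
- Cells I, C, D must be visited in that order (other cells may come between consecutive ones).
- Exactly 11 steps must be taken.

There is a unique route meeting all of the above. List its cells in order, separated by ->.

The waypoints must appear in the order I, C, D, with no cell reused.
Route from B: down 1 to I, right 1 to J, up 1 to C, right 1 to D, down 2 to P, left 3 to M, up 2 to A — 11 moves in all.
Check: order respected (I at step 1, C at step 3, D at step 4); 11 moves as required.

B -> I -> J -> C -> D -> K -> P -> O -> N -> M -> H -> A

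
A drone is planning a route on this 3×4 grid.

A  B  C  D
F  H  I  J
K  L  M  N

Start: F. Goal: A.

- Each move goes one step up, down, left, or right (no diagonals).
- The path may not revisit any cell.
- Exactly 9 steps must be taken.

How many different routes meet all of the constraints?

9

Need simple routes of exactly 9 moves from F to A (Manhattan distance 1, so 4 moves are spent on a detour and 4 undoing it).
Branch systematically from the start, pruning whenever the remaining move budget drops below the Manhattan distance to A or differs from it in parity. Grouping the completions by first move — via K: 5; via H: 4 (no valid completion starts via A) — and summing: 5 + 4 = 9.
That gives 9 routes.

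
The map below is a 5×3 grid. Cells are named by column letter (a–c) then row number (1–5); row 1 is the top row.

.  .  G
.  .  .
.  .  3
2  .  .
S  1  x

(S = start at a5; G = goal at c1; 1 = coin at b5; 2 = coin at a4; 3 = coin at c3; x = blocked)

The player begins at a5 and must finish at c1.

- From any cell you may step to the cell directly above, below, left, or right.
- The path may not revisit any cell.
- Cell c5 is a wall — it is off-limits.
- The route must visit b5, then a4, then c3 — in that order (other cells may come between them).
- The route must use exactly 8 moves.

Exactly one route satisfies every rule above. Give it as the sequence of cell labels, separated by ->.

The waypoints must appear in the order b5, a4, c3, with no cell reused.
Route from a5: right 1 to b5, up 1 to b4, left 1 to a4, up 1 to a3, right 2 to c3, up 2 to c1 — 8 moves in all.
Check: order respected (1 at step 1, 2 at step 3, 3 at step 6); 8 moves as required.

a5 -> b5 -> b4 -> a4 -> a3 -> b3 -> c3 -> c2 -> c1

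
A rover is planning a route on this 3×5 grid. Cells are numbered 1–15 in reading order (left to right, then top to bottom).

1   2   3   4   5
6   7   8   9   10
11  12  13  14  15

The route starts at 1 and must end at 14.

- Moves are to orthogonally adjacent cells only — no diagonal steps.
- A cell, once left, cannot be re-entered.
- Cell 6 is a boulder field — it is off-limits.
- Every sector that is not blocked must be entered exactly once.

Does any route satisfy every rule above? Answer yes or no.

Cell 11 has only one open neighbour but is neither the start nor the goal, so a Hamiltonian route would have to both enter and leave it through the same neighbour — impossible without revisiting.

no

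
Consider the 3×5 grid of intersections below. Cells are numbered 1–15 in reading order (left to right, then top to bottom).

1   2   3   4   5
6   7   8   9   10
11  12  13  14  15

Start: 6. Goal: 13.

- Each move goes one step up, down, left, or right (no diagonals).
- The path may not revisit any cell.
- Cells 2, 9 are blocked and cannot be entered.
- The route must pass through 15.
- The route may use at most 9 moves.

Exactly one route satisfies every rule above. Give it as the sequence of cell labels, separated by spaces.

The 9-move cap with required stops at 15 leaves no slack for detours.
Route from 6: right 2 to 8, up 1 to 3, right 2 to 5, down 2 to 15, left 2 to 13 — 9 moves in all.
Check: all required cells visited; 9 ≤ 9 moves.

6 7 8 3 4 5 10 15 14 13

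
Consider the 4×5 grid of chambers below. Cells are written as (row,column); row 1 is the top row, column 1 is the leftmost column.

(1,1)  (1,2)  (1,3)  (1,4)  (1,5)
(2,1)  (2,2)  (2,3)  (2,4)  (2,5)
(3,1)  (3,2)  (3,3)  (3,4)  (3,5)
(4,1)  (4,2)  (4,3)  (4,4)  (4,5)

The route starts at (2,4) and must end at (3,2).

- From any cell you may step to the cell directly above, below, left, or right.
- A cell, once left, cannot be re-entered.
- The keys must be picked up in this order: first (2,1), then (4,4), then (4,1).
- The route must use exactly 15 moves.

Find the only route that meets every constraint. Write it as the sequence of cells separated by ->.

The waypoints must appear in the order (2,1), (4,4), (4,1), with no cell reused.
Route from (2,4): up to (1,4), 3× left (reaching (1,1)), down to (2,1), 2× right (reaching (2,3)), down to (3,3), right to (3,4), down to (4,4), 3× left (reaching (4,1)), up to (3,1), right to (3,2) — 15 moves in all.
Check: order respected ((2,1) at step 5, (4,4) at step 10, (4,1) at step 13); 15 moves as required.

(2,4) -> (1,4) -> (1,3) -> (1,2) -> (1,1) -> (2,1) -> (2,2) -> (2,3) -> (3,3) -> (3,4) -> (4,4) -> (4,3) -> (4,2) -> (4,1) -> (3,1) -> (3,2)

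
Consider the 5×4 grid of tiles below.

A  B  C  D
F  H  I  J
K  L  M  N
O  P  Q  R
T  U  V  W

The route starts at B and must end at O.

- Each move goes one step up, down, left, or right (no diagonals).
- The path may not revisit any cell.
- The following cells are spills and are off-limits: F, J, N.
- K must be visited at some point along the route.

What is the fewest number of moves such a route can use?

Any route passes through K somewhere between B and O. Summing Manhattan distances along the two legs (B → K → O) gives a lower bound of 3 + 1 = 4 moves.
A route of 4 moves achieves this: B → H → L → K → O.
Since 4 matches the lower bound, it is optimal.

4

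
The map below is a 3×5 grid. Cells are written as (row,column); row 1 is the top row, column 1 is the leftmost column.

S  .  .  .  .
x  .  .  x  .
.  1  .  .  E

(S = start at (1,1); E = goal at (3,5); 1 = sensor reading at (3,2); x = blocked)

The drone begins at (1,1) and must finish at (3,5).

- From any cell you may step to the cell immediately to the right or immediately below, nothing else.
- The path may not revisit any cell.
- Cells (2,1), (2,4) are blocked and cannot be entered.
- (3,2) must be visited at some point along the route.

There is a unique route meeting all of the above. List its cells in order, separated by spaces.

Moves only go right or down, so the column and row indices never decrease.
Route from (1,1): right 1 to (1,2), down 2 to (3,2), right 3 to (3,5) — 6 moves in all.
Check: all required cells visited.

(1,1) (1,2) (2,2) (3,2) (3,3) (3,4) (3,5)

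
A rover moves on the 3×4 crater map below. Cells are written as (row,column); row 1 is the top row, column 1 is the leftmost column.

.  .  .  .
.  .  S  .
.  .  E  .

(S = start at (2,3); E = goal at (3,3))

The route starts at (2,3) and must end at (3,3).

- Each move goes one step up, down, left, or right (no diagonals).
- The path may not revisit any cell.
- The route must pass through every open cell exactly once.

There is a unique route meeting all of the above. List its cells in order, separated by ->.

Need to visit all 12 open cells exactly once, starting at (2,3) and ending at (3,3).
Cell (1,1) has only two open neighbours ((2,1) and (1,2)), so the path must pass straight through it: one of those is the cell it's entered from and the other is where it exits.
Route from (2,3): left to (2,2), down to (3,2), left to (3,1), 2× up (reaching (1,1)), 3× right (reaching (1,4)), 2× down (reaching (3,4)), left to (3,3) — 11 moves in all.
Check: all 12 open cells covered.

(2,3) -> (2,2) -> (3,2) -> (3,1) -> (2,1) -> (1,1) -> (1,2) -> (1,3) -> (1,4) -> (2,4) -> (3,4) -> (3,3)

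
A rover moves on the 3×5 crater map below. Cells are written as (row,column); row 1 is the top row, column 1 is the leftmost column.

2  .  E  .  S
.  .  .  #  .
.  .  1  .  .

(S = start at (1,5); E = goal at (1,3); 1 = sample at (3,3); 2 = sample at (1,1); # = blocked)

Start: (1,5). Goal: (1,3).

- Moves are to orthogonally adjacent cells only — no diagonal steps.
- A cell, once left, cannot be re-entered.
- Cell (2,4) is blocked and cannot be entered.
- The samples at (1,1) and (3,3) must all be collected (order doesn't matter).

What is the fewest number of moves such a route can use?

Any route passes through (1,1) and (3,3) in some order between (1,5) and (1,3). Summing Manhattan distances along each leg and taking the cheapest ordering ((1,5) → (3,3) → (1,1) → (1,3)) gives a lower bound of 4 + 4 + 2 = 10 moves.
A route of 10 moves achieves this: (1,5) → (2,5) → (3,5) → (3,4) → (3,3) → (2,3) → (2,2) → (2,1) → (1,1) → (1,2) → (1,3).
Since 10 matches the lower bound, it is optimal.

10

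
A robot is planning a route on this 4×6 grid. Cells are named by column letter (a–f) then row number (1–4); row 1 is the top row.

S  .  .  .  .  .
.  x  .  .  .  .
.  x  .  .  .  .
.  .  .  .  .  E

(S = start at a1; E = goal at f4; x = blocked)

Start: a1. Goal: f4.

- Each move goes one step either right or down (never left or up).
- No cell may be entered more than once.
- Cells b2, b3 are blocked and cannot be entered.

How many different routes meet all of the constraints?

21

A right/down-only route from a1 to f4 makes exactly 3 down-moves and 5 right-moves in some order.
With no other constraints that would be C(8,3) = 56 routes.
Subtract routes through each blocked cell (inclusion–exclusion for overlaps): − through b2: 30 − through b3: 15 + through b2&b3: 10 → 21.
That gives 21 routes.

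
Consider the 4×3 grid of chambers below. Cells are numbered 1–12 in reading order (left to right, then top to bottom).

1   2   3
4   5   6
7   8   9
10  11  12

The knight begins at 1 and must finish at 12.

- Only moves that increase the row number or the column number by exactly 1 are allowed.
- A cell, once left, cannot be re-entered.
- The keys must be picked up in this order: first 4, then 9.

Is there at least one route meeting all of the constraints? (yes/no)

yes

One route that works: 1 → 4 → 7 → 8 → 9 → 12.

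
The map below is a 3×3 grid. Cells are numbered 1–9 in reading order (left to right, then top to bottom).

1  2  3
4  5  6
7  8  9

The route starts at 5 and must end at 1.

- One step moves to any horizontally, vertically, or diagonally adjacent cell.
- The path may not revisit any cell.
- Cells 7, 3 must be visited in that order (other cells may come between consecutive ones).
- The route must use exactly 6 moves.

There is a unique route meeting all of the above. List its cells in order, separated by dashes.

5 - 7 - 8 - 6 - 3 - 2 - 1

The waypoints must appear in the order 7, 3, with no cell reused.
Route from 5: down-left to 7, right to 8, up-right to 6, up to 3, 2× left (reaching 1) — 6 moves in all.
Check: order respected (7 at step 1, 3 at step 4); 6 moves as required.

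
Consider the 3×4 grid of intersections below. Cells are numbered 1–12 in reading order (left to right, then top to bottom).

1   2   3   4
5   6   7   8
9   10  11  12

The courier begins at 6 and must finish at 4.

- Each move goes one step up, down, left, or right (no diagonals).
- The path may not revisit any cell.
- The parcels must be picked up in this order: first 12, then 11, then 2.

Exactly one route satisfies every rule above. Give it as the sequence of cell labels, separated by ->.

The waypoints must appear in the order 12, 11, 2, with no cell reused.
Route from 6: right 2 to 8, down 1 to 12, left 3 to 9, up 2 to 1, right 3 to 4 — 11 moves in all.
Check: order respected (12 at step 3, 11 at step 4, 2 at step 9).

6 -> 7 -> 8 -> 12 -> 11 -> 10 -> 9 -> 5 -> 1 -> 2 -> 3 -> 4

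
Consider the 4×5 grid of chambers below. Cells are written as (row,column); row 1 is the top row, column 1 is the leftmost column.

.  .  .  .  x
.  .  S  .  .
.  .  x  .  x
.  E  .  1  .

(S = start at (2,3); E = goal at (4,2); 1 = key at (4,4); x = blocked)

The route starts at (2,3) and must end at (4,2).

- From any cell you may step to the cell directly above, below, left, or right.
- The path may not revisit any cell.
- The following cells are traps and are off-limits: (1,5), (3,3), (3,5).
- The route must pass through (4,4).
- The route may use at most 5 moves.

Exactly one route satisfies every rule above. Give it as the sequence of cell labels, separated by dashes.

The 5-move cap with required stops at (4,4) leaves no slack for detours.
Route from (2,3): right to (2,4), 2× down (reaching (4,4)), 2× left (reaching (4,2)) — 5 moves in all.
Check: all required cells visited; 5 ≤ 5 moves.

(2,3) - (2,4) - (3,4) - (4,4) - (4,3) - (4,2)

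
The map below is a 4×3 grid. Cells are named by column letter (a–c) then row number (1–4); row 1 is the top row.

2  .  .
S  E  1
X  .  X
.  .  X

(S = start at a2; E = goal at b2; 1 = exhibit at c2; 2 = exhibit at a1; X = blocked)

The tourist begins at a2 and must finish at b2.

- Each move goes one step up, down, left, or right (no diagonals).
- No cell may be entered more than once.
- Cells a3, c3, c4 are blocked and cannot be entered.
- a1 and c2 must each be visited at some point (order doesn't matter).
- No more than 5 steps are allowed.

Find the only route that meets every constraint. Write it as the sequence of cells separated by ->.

The budget equals the shortest possible length, so every move has to be on a shortest route through the required cells.
Route from a2: up 1 to a1, right 2 to c1, down 1 to c2, left 1 to b2 — 5 moves in all.
Check: all required cells visited; 5 ≤ 5 moves.

a2 -> a1 -> b1 -> c1 -> c2 -> b2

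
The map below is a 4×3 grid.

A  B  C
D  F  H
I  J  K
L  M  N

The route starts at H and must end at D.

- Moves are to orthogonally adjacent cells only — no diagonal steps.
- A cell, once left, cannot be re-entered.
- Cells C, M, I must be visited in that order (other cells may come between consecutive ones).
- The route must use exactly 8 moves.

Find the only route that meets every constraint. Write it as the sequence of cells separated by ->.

The waypoints must appear in the order C, M, I, with no cell reused.
Route from H: up to C, left to B, 3× down (reaching M), left to L, 2× up (reaching D) — 8 moves in all.
Check: order respected (C at step 1, M at step 5, I at step 7); 8 moves as required.

H -> C -> B -> F -> J -> M -> L -> I -> D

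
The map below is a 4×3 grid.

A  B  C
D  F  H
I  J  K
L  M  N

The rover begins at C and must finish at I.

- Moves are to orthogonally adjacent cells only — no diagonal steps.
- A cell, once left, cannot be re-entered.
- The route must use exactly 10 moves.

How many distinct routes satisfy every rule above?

5

Need simple routes of exactly 10 moves from C to I (Manhattan distance 4, so 3 moves are spent on a detour and 3 undoing it).
Enumerating: C H K N M J F B A D I | C B A D F J K N M L I | C B A D F H K N M J I | C B A D F H K N M L I | C B A D F H K J M L I.
That gives 5 routes.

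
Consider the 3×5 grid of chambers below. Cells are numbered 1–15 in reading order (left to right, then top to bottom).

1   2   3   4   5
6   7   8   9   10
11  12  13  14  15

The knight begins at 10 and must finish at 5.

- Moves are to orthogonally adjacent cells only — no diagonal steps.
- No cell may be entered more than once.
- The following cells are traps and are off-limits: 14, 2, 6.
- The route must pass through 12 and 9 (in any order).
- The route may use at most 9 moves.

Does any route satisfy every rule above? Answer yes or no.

no

Exhausting the options from 10, every branch either dead-ends against blocked cells, would have to re-enter a cell already used, runs past the 9-move limit, or reaches the goal with a constraint still unmet.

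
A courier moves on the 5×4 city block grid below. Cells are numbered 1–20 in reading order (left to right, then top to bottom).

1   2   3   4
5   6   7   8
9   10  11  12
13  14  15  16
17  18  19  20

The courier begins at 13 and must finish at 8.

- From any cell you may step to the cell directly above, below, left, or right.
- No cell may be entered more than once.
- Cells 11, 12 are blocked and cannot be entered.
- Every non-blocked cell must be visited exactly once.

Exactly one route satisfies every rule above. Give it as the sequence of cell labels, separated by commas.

13, 17, 18, 19, 20, 16, 15, 14, 10, 9, 5, 1, 2, 6, 7, 3, 4, 8

Need to visit all 18 open cells exactly once, starting at 13 and ending at 8.
Cell 4 has only two open neighbours (8 and 3), so the path must pass straight through it: one of those is the cell it's entered from and the other is where it exits.
Route from 13: down to 17, 3× right (reaching 20), up to 16, 2× left (reaching 14), up to 10, left to 9, 2× up (reaching 1), right to 2, down to 6, right to 7, up to 3, right to 4, down to 8 — 17 moves in all.
Check: all 18 open cells covered.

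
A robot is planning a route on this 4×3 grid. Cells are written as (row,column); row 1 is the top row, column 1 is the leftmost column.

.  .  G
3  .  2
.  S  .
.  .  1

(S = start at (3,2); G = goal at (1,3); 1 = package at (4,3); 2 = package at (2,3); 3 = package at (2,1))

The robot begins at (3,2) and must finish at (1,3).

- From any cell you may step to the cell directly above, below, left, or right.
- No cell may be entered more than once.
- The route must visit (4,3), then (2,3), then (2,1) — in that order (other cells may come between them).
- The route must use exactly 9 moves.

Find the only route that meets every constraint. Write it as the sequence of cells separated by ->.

The waypoints must appear in the order (4,3), (2,3), (2,1), with no cell reused.
Route from (3,2): down 1 to (4,2), right 1 to (4,3), up 2 to (2,3), left 2 to (2,1), up 1 to (1,1), right 2 to (1,3) — 9 moves in all.
Check: order respected (1 at step 2, 2 at step 4, 3 at step 6); 9 moves as required.

(3,2) -> (4,2) -> (4,3) -> (3,3) -> (2,3) -> (2,2) -> (2,1) -> (1,1) -> (1,2) -> (1,3)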